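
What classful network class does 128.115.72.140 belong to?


First octet: 128
Binary: 10000000
10xxxxxx -> Class B (128-191)
Class B, default mask 255.255.0.0 (/16)


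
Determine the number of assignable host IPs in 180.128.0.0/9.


Host bits = 32 - 9 = 23
Total addresses = 2^23 = 8388608
Usable = total - 2 (network and broadcast)
Usable hosts: 8388606


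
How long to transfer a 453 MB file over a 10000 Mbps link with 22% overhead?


Effective throughput = 10000 * (1 - 22/100) = 7800 Mbps
File size in Mb = 453 * 8 = 3624 Mb
Time = 3624 / 7800
Time = 0.4646 seconds


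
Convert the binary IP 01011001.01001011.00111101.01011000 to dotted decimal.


01011001 = 89
01001011 = 75
00111101 = 61
01011000 = 88
IP: 89.75.61.88


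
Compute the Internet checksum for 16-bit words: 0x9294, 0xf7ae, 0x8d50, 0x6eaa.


Sum all words (with carry folding):
+ 0x9294 = 0x9294
+ 0xf7ae = 0x8a43
+ 0x8d50 = 0x1794
+ 0x6eaa = 0x863e
One's complement: ~0x863e
Checksum = 0x79c1


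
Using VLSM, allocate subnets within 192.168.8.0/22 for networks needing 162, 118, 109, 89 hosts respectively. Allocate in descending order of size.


162 hosts -> /24 (254 usable): 192.168.8.0/24
118 hosts -> /25 (126 usable): 192.168.9.0/25
109 hosts -> /25 (126 usable): 192.168.9.128/25
89 hosts -> /25 (126 usable): 192.168.10.0/25
Allocation: 192.168.8.0/24 (162 hosts, 254 usable); 192.168.9.0/25 (118 hosts, 126 usable); 192.168.9.128/25 (109 hosts, 126 usable); 192.168.10.0/25 (89 hosts, 126 usable)


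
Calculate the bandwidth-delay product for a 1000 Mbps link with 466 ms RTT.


BDP = bandwidth * RTT
= 1000 Mbps * 466 ms
= 1000 * 1e6 * 466 / 1000 bits
= 466000000 bits
= 58250000 bytes
= 56884.7656 KB
BDP = 466000000 bits (58250000 bytes)


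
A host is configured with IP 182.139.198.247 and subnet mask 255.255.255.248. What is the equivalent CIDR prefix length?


Binary: 11111111.11111111.11111111.11111000
Count leading 1s
Prefix: /29


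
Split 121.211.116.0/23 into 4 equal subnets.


New prefix = 23 + 2 = 25
Each subnet has 128 addresses
  121.211.116.0/25
  121.211.116.128/25
  121.211.117.0/25
  121.211.117.128/25
Subnets: 121.211.116.0/25, 121.211.116.128/25, 121.211.117.0/25, 121.211.117.128/25


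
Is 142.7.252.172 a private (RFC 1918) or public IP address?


RFC 1918 private ranges:
  10.0.0.0/8 (10.0.0.0 - 10.255.255.255)
  172.16.0.0/12 (172.16.0.0 - 172.31.255.255)
  192.168.0.0/16 (192.168.0.0 - 192.168.255.255)
Public (not in any RFC 1918 range)


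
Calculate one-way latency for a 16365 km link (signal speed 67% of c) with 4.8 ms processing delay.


Speed = 0.67 * 3e5 km/s = 201000 km/s
Propagation delay = 16365 / 201000 = 0.0814 s = 81.4179 ms
Processing delay = 4.8 ms
Total one-way latency = 86.2179 ms


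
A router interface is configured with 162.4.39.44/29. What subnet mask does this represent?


/29 means 29 network bits, 3 host bits
Binary: 11111111111111111111111111111000
Mask: 255.255.255.248


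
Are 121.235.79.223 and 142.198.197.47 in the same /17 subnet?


Mask: 255.255.128.0
121.235.79.223 AND mask = 121.235.0.0
142.198.197.47 AND mask = 142.198.128.0
No, different subnets (121.235.0.0 vs 142.198.128.0)


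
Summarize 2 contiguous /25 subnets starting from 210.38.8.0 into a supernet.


Original prefix: /25
Number of subnets: 2 = 2^1
New prefix = 25 - 1 = 24
Supernet: 210.38.8.0/24


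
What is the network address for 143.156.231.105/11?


IP:   10001111.10011100.11100111.01101001
Mask: 11111111.11100000.00000000.00000000
AND operation:
Net:  10001111.10000000.00000000.00000000
Network: 143.128.0.0/11


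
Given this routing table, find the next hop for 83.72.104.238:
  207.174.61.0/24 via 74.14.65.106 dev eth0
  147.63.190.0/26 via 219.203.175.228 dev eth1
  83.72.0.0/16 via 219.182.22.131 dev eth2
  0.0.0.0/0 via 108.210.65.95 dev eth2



Longest prefix match for 83.72.104.238:
  /24 207.174.61.0: no
  /26 147.63.190.0: no
  /16 83.72.0.0: MATCH
  /0 0.0.0.0: MATCH
Selected: next-hop 219.182.22.131 via eth2 (matched /16)


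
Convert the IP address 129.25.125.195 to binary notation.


129 = 10000001
25 = 00011001
125 = 01111101
195 = 11000011
Binary: 10000001.00011001.01111101.11000011


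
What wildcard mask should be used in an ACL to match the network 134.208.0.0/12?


Subnet mask: 255.240.0.0
Wildcard = 255.255.255.255 - subnet mask
255 - 255 = 0
255 - 240 = 15
255 - 0 = 255
255 - 0 = 255
Wildcard: 0.15.255.255


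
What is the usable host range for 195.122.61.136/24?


Network: 195.122.61.0
Broadcast: 195.122.61.255
First usable = network + 1
Last usable = broadcast - 1
Range: 195.122.61.1 to 195.122.61.254


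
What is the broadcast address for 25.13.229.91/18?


Network: 25.13.192.0/18
Host bits = 14
Set all host bits to 1:
Broadcast: 25.13.255.255


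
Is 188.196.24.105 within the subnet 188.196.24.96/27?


Subnet network: 188.196.24.96
Test IP AND mask: 188.196.24.96
Yes, 188.196.24.105 is in 188.196.24.96/27


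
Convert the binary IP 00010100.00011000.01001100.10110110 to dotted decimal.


00010100 = 20
00011000 = 24
01001100 = 76
10110110 = 182
IP: 20.24.76.182


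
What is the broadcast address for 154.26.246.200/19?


Network: 154.26.224.0/19
Host bits = 13
Set all host bits to 1:
Broadcast: 154.26.255.255


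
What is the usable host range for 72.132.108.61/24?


Network: 72.132.108.0
Broadcast: 72.132.108.255
First usable = network + 1
Last usable = broadcast - 1
Range: 72.132.108.1 to 72.132.108.254


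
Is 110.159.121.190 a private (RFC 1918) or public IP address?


RFC 1918 private ranges:
  10.0.0.0/8 (10.0.0.0 - 10.255.255.255)
  172.16.0.0/12 (172.16.0.0 - 172.31.255.255)
  192.168.0.0/16 (192.168.0.0 - 192.168.255.255)
Public (not in any RFC 1918 range)


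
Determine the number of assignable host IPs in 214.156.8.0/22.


Host bits = 32 - 22 = 10
Total addresses = 2^10 = 1024
Usable = total - 2 (network and broadcast)
Usable hosts: 1022


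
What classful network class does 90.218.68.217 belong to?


First octet: 90
Binary: 01011010
0xxxxxxx -> Class A (1-126)
Class A, default mask 255.0.0.0 (/8)


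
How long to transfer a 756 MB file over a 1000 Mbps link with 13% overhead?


Effective throughput = 1000 * (1 - 13/100) = 870 Mbps
File size in Mb = 756 * 8 = 6048 Mb
Time = 6048 / 870
Time = 6.9517 seconds


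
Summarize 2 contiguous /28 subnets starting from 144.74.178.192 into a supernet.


Original prefix: /28
Number of subnets: 2 = 2^1
New prefix = 28 - 1 = 27
Supernet: 144.74.178.192/27


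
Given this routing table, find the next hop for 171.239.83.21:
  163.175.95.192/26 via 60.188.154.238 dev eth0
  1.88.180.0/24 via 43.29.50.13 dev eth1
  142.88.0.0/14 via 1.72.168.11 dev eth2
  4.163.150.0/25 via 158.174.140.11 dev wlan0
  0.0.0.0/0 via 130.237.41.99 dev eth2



Longest prefix match for 171.239.83.21:
  /26 163.175.95.192: no
  /24 1.88.180.0: no
  /14 142.88.0.0: no
  /25 4.163.150.0: no
  /0 0.0.0.0: MATCH
Selected: next-hop 130.237.41.99 via eth2 (matched /0)


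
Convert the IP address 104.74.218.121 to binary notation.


104 = 01101000
74 = 01001010
218 = 11011010
121 = 01111001
Binary: 01101000.01001010.11011010.01111001


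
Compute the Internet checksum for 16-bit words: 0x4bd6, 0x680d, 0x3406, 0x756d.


Sum all words (with carry folding):
+ 0x4bd6 = 0x4bd6
+ 0x680d = 0xb3e3
+ 0x3406 = 0xe7e9
+ 0x756d = 0x5d57
One's complement: ~0x5d57
Checksum = 0xa2a8


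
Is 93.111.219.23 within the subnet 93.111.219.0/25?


Subnet network: 93.111.219.0
Test IP AND mask: 93.111.219.0
Yes, 93.111.219.23 is in 93.111.219.0/25


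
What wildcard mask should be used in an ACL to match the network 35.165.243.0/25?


Subnet mask: 255.255.255.128
Wildcard = 255.255.255.255 - subnet mask
255 - 255 = 0
255 - 255 = 0
255 - 255 = 0
255 - 128 = 127
Wildcard: 0.0.0.127


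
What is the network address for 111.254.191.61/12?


IP:   01101111.11111110.10111111.00111101
Mask: 11111111.11110000.00000000.00000000
AND operation:
Net:  01101111.11110000.00000000.00000000
Network: 111.240.0.0/12


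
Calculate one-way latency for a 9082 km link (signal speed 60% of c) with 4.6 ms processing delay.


Speed = 0.6 * 3e5 km/s = 180000 km/s
Propagation delay = 9082 / 180000 = 0.0505 s = 50.4556 ms
Processing delay = 4.6 ms
Total one-way latency = 55.0556 ms


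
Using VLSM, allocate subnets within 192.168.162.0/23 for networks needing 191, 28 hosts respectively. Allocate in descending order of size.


191 hosts -> /24 (254 usable): 192.168.162.0/24
28 hosts -> /27 (30 usable): 192.168.163.0/27
Allocation: 192.168.162.0/24 (191 hosts, 254 usable); 192.168.163.0/27 (28 hosts, 30 usable)


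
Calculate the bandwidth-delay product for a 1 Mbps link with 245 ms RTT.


BDP = bandwidth * RTT
= 1 Mbps * 245 ms
= 1 * 1e6 * 245 / 1000 bits
= 245000 bits
= 30625 bytes
= 29.9072 KB
BDP = 245000 bits (30625 bytes)


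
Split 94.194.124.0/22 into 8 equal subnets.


New prefix = 22 + 3 = 25
Each subnet has 128 addresses
  94.194.124.0/25
  94.194.124.128/25
  94.194.125.0/25
  94.194.125.128/25
  94.194.126.0/25
  94.194.126.128/25
  94.194.127.0/25
  94.194.127.128/25
Subnets: 94.194.124.0/25, 94.194.124.128/25, 94.194.125.0/25, 94.194.125.128/25, 94.194.126.0/25, 94.194.126.128/25, 94.194.127.0/25, 94.194.127.128/25


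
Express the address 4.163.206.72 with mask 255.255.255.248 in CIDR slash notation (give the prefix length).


Binary: 11111111.11111111.11111111.11111000
Count leading 1s
Prefix: /29


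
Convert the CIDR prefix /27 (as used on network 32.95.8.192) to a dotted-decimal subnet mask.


/27 means 27 network bits, 5 host bits
Binary: 11111111111111111111111111100000
Mask: 255.255.255.224


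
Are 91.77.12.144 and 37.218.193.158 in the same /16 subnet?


Mask: 255.255.0.0
91.77.12.144 AND mask = 91.77.0.0
37.218.193.158 AND mask = 37.218.0.0
No, different subnets (91.77.0.0 vs 37.218.0.0)


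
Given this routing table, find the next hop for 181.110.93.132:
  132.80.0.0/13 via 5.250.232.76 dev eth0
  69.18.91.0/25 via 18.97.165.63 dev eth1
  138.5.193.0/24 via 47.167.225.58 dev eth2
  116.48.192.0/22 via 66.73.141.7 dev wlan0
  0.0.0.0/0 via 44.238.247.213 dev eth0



Longest prefix match for 181.110.93.132:
  /13 132.80.0.0: no
  /25 69.18.91.0: no
  /24 138.5.193.0: no
  /22 116.48.192.0: no
  /0 0.0.0.0: MATCH
Selected: next-hop 44.238.247.213 via eth0 (matched /0)


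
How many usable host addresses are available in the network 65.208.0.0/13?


Host bits = 32 - 13 = 19
Total addresses = 2^19 = 524288
Usable = total - 2 (network and broadcast)
Usable hosts: 524286


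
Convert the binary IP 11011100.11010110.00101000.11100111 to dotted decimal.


11011100 = 220
11010110 = 214
00101000 = 40
11100111 = 231
IP: 220.214.40.231


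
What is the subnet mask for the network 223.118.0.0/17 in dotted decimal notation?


/17 means 17 network bits, 15 host bits
Binary: 11111111111111111000000000000000
Mask: 255.255.128.0


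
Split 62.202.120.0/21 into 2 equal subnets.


New prefix = 21 + 1 = 22
Each subnet has 1024 addresses
  62.202.120.0/22
  62.202.124.0/22
Subnets: 62.202.120.0/22, 62.202.124.0/22


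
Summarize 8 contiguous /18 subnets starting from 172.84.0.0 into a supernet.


Original prefix: /18
Number of subnets: 8 = 2^3
New prefix = 18 - 3 = 15
Supernet: 172.84.0.0/15


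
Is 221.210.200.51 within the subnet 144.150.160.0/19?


Subnet network: 144.150.160.0
Test IP AND mask: 221.210.192.0
No, 221.210.200.51 is not in 144.150.160.0/19


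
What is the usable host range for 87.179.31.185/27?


Network: 87.179.31.160
Broadcast: 87.179.31.191
First usable = network + 1
Last usable = broadcast - 1
Range: 87.179.31.161 to 87.179.31.190


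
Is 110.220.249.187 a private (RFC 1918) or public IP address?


RFC 1918 private ranges:
  10.0.0.0/8 (10.0.0.0 - 10.255.255.255)
  172.16.0.0/12 (172.16.0.0 - 172.31.255.255)
  192.168.0.0/16 (192.168.0.0 - 192.168.255.255)
Public (not in any RFC 1918 range)


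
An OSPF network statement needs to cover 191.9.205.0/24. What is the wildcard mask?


Subnet mask: 255.255.255.0
Wildcard = 255.255.255.255 - subnet mask
255 - 255 = 0
255 - 255 = 0
255 - 255 = 0
255 - 0 = 255
Wildcard: 0.0.0.255


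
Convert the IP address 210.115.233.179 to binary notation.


210 = 11010010
115 = 01110011
233 = 11101001
179 = 10110011
Binary: 11010010.01110011.11101001.10110011


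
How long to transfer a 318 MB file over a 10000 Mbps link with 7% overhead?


Effective throughput = 10000 * (1 - 7/100) = 9300 Mbps
File size in Mb = 318 * 8 = 2544 Mb
Time = 2544 / 9300
Time = 0.2735 seconds


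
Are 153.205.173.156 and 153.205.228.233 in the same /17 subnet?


Mask: 255.255.128.0
153.205.173.156 AND mask = 153.205.128.0
153.205.228.233 AND mask = 153.205.128.0
Yes, same subnet (153.205.128.0)


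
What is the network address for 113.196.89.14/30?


IP:   01110001.11000100.01011001.00001110
Mask: 11111111.11111111.11111111.11111100
AND operation:
Net:  01110001.11000100.01011001.00001100
Network: 113.196.89.12/30


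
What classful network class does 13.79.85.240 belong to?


First octet: 13
Binary: 00001101
0xxxxxxx -> Class A (1-126)
Class A, default mask 255.0.0.0 (/8)


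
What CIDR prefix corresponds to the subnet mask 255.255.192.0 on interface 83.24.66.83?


Binary: 11111111.11111111.11000000.00000000
Count leading 1s
Prefix: /18


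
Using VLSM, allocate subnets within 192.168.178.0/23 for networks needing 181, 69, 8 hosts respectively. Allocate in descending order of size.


181 hosts -> /24 (254 usable): 192.168.178.0/24
69 hosts -> /25 (126 usable): 192.168.179.0/25
8 hosts -> /28 (14 usable): 192.168.179.128/28
Allocation: 192.168.178.0/24 (181 hosts, 254 usable); 192.168.179.0/25 (69 hosts, 126 usable); 192.168.179.128/28 (8 hosts, 14 usable)


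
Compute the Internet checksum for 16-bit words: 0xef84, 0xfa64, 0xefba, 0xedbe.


Sum all words (with carry folding):
+ 0xef84 = 0xef84
+ 0xfa64 = 0xe9e9
+ 0xefba = 0xd9a4
+ 0xedbe = 0xc763
One's complement: ~0xc763
Checksum = 0x389c


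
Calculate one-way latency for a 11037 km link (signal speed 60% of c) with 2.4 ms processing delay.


Speed = 0.6 * 3e5 km/s = 180000 km/s
Propagation delay = 11037 / 180000 = 0.0613 s = 61.3167 ms
Processing delay = 2.4 ms
Total one-way latency = 63.7167 ms


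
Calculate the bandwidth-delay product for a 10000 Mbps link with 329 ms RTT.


BDP = bandwidth * RTT
= 10000 Mbps * 329 ms
= 10000 * 1e6 * 329 / 1000 bits
= 3290000000 bits
= 411250000 bytes
= 401611.3281 KB
BDP = 3290000000 bits (411250000 bytes)


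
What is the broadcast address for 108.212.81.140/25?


Network: 108.212.81.128/25
Host bits = 7
Set all host bits to 1:
Broadcast: 108.212.81.255


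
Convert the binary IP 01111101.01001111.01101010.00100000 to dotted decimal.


01111101 = 125
01001111 = 79
01101010 = 106
00100000 = 32
IP: 125.79.106.32


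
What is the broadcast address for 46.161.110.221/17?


Network: 46.161.0.0/17
Host bits = 15
Set all host bits to 1:
Broadcast: 46.161.127.255


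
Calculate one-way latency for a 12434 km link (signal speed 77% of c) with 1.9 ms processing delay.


Speed = 0.77 * 3e5 km/s = 231000 km/s
Propagation delay = 12434 / 231000 = 0.0538 s = 53.8268 ms
Processing delay = 1.9 ms
Total one-way latency = 55.7268 ms


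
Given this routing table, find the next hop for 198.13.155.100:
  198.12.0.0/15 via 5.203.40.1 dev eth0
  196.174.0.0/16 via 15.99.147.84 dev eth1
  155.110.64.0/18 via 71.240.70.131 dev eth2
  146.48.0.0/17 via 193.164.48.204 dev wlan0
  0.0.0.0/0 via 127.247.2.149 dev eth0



Longest prefix match for 198.13.155.100:
  /15 198.12.0.0: MATCH
  /16 196.174.0.0: no
  /18 155.110.64.0: no
  /17 146.48.0.0: no
  /0 0.0.0.0: MATCH
Selected: next-hop 5.203.40.1 via eth0 (matched /15)


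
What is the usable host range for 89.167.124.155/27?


Network: 89.167.124.128
Broadcast: 89.167.124.159
First usable = network + 1
Last usable = broadcast - 1
Range: 89.167.124.129 to 89.167.124.158


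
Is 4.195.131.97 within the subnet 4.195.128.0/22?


Subnet network: 4.195.128.0
Test IP AND mask: 4.195.128.0
Yes, 4.195.131.97 is in 4.195.128.0/22


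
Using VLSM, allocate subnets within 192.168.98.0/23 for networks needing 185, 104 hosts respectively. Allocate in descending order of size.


185 hosts -> /24 (254 usable): 192.168.98.0/24
104 hosts -> /25 (126 usable): 192.168.99.0/25
Allocation: 192.168.98.0/24 (185 hosts, 254 usable); 192.168.99.0/25 (104 hosts, 126 usable)


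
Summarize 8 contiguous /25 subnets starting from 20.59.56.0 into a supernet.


Original prefix: /25
Number of subnets: 8 = 2^3
New prefix = 25 - 3 = 22
Supernet: 20.59.56.0/22


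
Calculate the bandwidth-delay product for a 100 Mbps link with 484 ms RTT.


BDP = bandwidth * RTT
= 100 Mbps * 484 ms
= 100 * 1e6 * 484 / 1000 bits
= 48400000 bits
= 6050000 bytes
= 5908.2031 KB
BDP = 48400000 bits (6050000 bytes)


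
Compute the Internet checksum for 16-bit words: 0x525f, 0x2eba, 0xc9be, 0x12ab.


Sum all words (with carry folding):
+ 0x525f = 0x525f
+ 0x2eba = 0x8119
+ 0xc9be = 0x4ad8
+ 0x12ab = 0x5d83
One's complement: ~0x5d83
Checksum = 0xa27c


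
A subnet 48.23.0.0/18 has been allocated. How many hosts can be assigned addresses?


Host bits = 32 - 18 = 14
Total addresses = 2^14 = 16384
Usable = total - 2 (network and broadcast)
Usable hosts: 16382


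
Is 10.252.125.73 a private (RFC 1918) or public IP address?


RFC 1918 private ranges:
  10.0.0.0/8 (10.0.0.0 - 10.255.255.255)
  172.16.0.0/12 (172.16.0.0 - 172.31.255.255)
  192.168.0.0/16 (192.168.0.0 - 192.168.255.255)
Private (in 10.0.0.0/8)


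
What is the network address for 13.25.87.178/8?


IP:   00001101.00011001.01010111.10110010
Mask: 11111111.00000000.00000000.00000000
AND operation:
Net:  00001101.00000000.00000000.00000000
Network: 13.0.0.0/8


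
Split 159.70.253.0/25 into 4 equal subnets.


New prefix = 25 + 2 = 27
Each subnet has 32 addresses
  159.70.253.0/27
  159.70.253.32/27
  159.70.253.64/27
  159.70.253.96/27
Subnets: 159.70.253.0/27, 159.70.253.32/27, 159.70.253.64/27, 159.70.253.96/27


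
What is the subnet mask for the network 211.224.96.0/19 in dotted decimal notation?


/19 means 19 network bits, 13 host bits
Binary: 11111111111111111110000000000000
Mask: 255.255.224.0


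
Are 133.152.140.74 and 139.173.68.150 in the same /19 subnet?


Mask: 255.255.224.0
133.152.140.74 AND mask = 133.152.128.0
139.173.68.150 AND mask = 139.173.64.0
No, different subnets (133.152.128.0 vs 139.173.64.0)


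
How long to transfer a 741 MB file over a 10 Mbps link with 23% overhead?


Effective throughput = 10 * (1 - 23/100) = 7.7 Mbps
File size in Mb = 741 * 8 = 5928 Mb
Time = 5928 / 7.7
Time = 769.8701 seconds


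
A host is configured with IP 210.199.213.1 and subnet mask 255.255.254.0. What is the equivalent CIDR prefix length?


Binary: 11111111.11111111.11111110.00000000
Count leading 1s
Prefix: /23


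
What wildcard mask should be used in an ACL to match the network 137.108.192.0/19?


Subnet mask: 255.255.224.0
Wildcard = 255.255.255.255 - subnet mask
255 - 255 = 0
255 - 255 = 0
255 - 224 = 31
255 - 0 = 255
Wildcard: 0.0.31.255


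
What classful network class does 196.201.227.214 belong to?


First octet: 196
Binary: 11000100
110xxxxx -> Class C (192-223)
Class C, default mask 255.255.255.0 (/24)


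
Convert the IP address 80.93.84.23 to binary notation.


80 = 01010000
93 = 01011101
84 = 01010100
23 = 00010111
Binary: 01010000.01011101.01010100.00010111


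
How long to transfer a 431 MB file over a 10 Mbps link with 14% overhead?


Effective throughput = 10 * (1 - 14/100) = 8.6 Mbps
File size in Mb = 431 * 8 = 3448 Mb
Time = 3448 / 8.6
Time = 400.9302 seconds


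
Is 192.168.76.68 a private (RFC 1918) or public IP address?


RFC 1918 private ranges:
  10.0.0.0/8 (10.0.0.0 - 10.255.255.255)
  172.16.0.0/12 (172.16.0.0 - 172.31.255.255)
  192.168.0.0/16 (192.168.0.0 - 192.168.255.255)
Private (in 192.168.0.0/16)


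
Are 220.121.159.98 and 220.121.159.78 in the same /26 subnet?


Mask: 255.255.255.192
220.121.159.98 AND mask = 220.121.159.64
220.121.159.78 AND mask = 220.121.159.64
Yes, same subnet (220.121.159.64)


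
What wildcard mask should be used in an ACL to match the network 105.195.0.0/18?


Subnet mask: 255.255.192.0
Wildcard = 255.255.255.255 - subnet mask
255 - 255 = 0
255 - 255 = 0
255 - 192 = 63
255 - 0 = 255
Wildcard: 0.0.63.255


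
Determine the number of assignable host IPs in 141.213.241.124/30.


Host bits = 32 - 30 = 2
Total addresses = 2^2 = 4
Usable = total - 2 (network and broadcast)
Usable hosts: 2


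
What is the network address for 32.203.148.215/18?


IP:   00100000.11001011.10010100.11010111
Mask: 11111111.11111111.11000000.00000000
AND operation:
Net:  00100000.11001011.10000000.00000000
Network: 32.203.128.0/18


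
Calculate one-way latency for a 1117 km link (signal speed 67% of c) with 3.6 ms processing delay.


Speed = 0.67 * 3e5 km/s = 201000 km/s
Propagation delay = 1117 / 201000 = 0.0056 s = 5.5572 ms
Processing delay = 3.6 ms
Total one-way latency = 9.1572 ms


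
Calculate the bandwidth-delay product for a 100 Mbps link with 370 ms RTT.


BDP = bandwidth * RTT
= 100 Mbps * 370 ms
= 100 * 1e6 * 370 / 1000 bits
= 37000000 bits
= 4625000 bytes
= 4516.6016 KB
BDP = 37000000 bits (4625000 bytes)


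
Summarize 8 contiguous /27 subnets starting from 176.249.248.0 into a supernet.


Original prefix: /27
Number of subnets: 8 = 2^3
New prefix = 27 - 3 = 24
Supernet: 176.249.248.0/24


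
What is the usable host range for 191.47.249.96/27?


Network: 191.47.249.96
Broadcast: 191.47.249.127
First usable = network + 1
Last usable = broadcast - 1
Range: 191.47.249.97 to 191.47.249.126


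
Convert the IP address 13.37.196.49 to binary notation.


13 = 00001101
37 = 00100101
196 = 11000100
49 = 00110001
Binary: 00001101.00100101.11000100.00110001


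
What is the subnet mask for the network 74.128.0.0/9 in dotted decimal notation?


/9 means 9 network bits, 23 host bits
Binary: 11111111100000000000000000000000
Mask: 255.128.0.0


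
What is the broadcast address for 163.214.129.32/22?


Network: 163.214.128.0/22
Host bits = 10
Set all host bits to 1:
Broadcast: 163.214.131.255


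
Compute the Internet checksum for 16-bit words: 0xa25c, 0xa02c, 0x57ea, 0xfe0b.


Sum all words (with carry folding):
+ 0xa25c = 0xa25c
+ 0xa02c = 0x4289
+ 0x57ea = 0x9a73
+ 0xfe0b = 0x987f
One's complement: ~0x987f
Checksum = 0x6780


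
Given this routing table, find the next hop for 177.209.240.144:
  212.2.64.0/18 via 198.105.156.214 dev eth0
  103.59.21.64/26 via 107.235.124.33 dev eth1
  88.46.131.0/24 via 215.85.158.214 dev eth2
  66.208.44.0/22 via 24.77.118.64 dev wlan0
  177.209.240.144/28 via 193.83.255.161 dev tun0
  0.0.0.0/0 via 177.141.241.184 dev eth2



Longest prefix match for 177.209.240.144:
  /18 212.2.64.0: no
  /26 103.59.21.64: no
  /24 88.46.131.0: no
  /22 66.208.44.0: no
  /28 177.209.240.144: MATCH
  /0 0.0.0.0: MATCH
Selected: next-hop 193.83.255.161 via tun0 (matched /28)


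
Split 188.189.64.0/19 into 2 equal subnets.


New prefix = 19 + 1 = 20
Each subnet has 4096 addresses
  188.189.64.0/20
  188.189.80.0/20
Subnets: 188.189.64.0/20, 188.189.80.0/20


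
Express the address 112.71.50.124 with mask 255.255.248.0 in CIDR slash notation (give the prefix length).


Binary: 11111111.11111111.11111000.00000000
Count leading 1s
Prefix: /21


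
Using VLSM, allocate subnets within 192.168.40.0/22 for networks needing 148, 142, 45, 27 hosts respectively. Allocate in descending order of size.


148 hosts -> /24 (254 usable): 192.168.40.0/24
142 hosts -> /24 (254 usable): 192.168.41.0/24
45 hosts -> /26 (62 usable): 192.168.42.0/26
27 hosts -> /27 (30 usable): 192.168.42.64/27
Allocation: 192.168.40.0/24 (148 hosts, 254 usable); 192.168.41.0/24 (142 hosts, 254 usable); 192.168.42.0/26 (45 hosts, 62 usable); 192.168.42.64/27 (27 hosts, 30 usable)


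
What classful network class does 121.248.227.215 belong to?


First octet: 121
Binary: 01111001
0xxxxxxx -> Class A (1-126)
Class A, default mask 255.0.0.0 (/8)


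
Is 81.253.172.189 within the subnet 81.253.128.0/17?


Subnet network: 81.253.128.0
Test IP AND mask: 81.253.128.0
Yes, 81.253.172.189 is in 81.253.128.0/17


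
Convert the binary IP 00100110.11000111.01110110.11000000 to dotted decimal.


00100110 = 38
11000111 = 199
01110110 = 118
11000000 = 192
IP: 38.199.118.192


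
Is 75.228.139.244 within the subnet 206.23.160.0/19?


Subnet network: 206.23.160.0
Test IP AND mask: 75.228.128.0
No, 75.228.139.244 is not in 206.23.160.0/19


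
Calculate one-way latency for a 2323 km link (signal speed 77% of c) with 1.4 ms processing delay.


Speed = 0.77 * 3e5 km/s = 231000 km/s
Propagation delay = 2323 / 231000 = 0.0101 s = 10.0563 ms
Processing delay = 1.4 ms
Total one-way latency = 11.4563 ms


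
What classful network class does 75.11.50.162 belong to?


First octet: 75
Binary: 01001011
0xxxxxxx -> Class A (1-126)
Class A, default mask 255.0.0.0 (/8)


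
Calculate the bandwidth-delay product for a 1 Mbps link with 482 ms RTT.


BDP = bandwidth * RTT
= 1 Mbps * 482 ms
= 1 * 1e6 * 482 / 1000 bits
= 482000 bits
= 60250 bytes
= 58.8379 KB
BDP = 482000 bits (60250 bytes)


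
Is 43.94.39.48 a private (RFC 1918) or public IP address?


RFC 1918 private ranges:
  10.0.0.0/8 (10.0.0.0 - 10.255.255.255)
  172.16.0.0/12 (172.16.0.0 - 172.31.255.255)
  192.168.0.0/16 (192.168.0.0 - 192.168.255.255)
Public (not in any RFC 1918 range)


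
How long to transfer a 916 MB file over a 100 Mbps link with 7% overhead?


Effective throughput = 100 * (1 - 7/100) = 93 Mbps
File size in Mb = 916 * 8 = 7328 Mb
Time = 7328 / 93
Time = 78.7957 seconds


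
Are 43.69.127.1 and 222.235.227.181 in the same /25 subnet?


Mask: 255.255.255.128
43.69.127.1 AND mask = 43.69.127.0
222.235.227.181 AND mask = 222.235.227.128
No, different subnets (43.69.127.0 vs 222.235.227.128)


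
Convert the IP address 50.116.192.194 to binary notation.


50 = 00110010
116 = 01110100
192 = 11000000
194 = 11000010
Binary: 00110010.01110100.11000000.11000010


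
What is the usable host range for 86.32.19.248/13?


Network: 86.32.0.0
Broadcast: 86.39.255.255
First usable = network + 1
Last usable = broadcast - 1
Range: 86.32.0.1 to 86.39.255.254


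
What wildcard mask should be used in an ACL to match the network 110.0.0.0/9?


Subnet mask: 255.128.0.0
Wildcard = 255.255.255.255 - subnet mask
255 - 255 = 0
255 - 128 = 127
255 - 0 = 255
255 - 0 = 255
Wildcard: 0.127.255.255


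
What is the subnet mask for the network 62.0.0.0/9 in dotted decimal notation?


/9 means 9 network bits, 23 host bits
Binary: 11111111100000000000000000000000
Mask: 255.128.0.0


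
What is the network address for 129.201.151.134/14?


IP:   10000001.11001001.10010111.10000110
Mask: 11111111.11111100.00000000.00000000
AND operation:
Net:  10000001.11001000.00000000.00000000
Network: 129.200.0.0/14


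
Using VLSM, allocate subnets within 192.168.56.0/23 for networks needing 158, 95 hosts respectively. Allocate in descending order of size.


158 hosts -> /24 (254 usable): 192.168.56.0/24
95 hosts -> /25 (126 usable): 192.168.57.0/25
Allocation: 192.168.56.0/24 (158 hosts, 254 usable); 192.168.57.0/25 (95 hosts, 126 usable)


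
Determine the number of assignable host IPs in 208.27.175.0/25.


Host bits = 32 - 25 = 7
Total addresses = 2^7 = 128
Usable = total - 2 (network and broadcast)
Usable hosts: 126


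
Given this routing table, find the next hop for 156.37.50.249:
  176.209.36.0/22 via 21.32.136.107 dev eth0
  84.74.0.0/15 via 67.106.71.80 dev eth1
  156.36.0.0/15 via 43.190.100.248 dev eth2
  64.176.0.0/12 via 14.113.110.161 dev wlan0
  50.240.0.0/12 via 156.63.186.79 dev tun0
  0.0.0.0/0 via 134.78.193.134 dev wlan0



Longest prefix match for 156.37.50.249:
  /22 176.209.36.0: no
  /15 84.74.0.0: no
  /15 156.36.0.0: MATCH
  /12 64.176.0.0: no
  /12 50.240.0.0: no
  /0 0.0.0.0: MATCH
Selected: next-hop 43.190.100.248 via eth2 (matched /15)


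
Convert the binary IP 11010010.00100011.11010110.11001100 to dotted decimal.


11010010 = 210
00100011 = 35
11010110 = 214
11001100 = 204
IP: 210.35.214.204


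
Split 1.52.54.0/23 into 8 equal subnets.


New prefix = 23 + 3 = 26
Each subnet has 64 addresses
  1.52.54.0/26
  1.52.54.64/26
  1.52.54.128/26
  1.52.54.192/26
  1.52.55.0/26
  1.52.55.64/26
  1.52.55.128/26
  1.52.55.192/26
Subnets: 1.52.54.0/26, 1.52.54.64/26, 1.52.54.128/26, 1.52.54.192/26, 1.52.55.0/26, 1.52.55.64/26, 1.52.55.128/26, 1.52.55.192/26


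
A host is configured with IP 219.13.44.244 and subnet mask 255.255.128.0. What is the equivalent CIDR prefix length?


Binary: 11111111.11111111.10000000.00000000
Count leading 1s
Prefix: /17


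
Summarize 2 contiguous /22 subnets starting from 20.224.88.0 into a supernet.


Original prefix: /22
Number of subnets: 2 = 2^1
New prefix = 22 - 1 = 21
Supernet: 20.224.88.0/21


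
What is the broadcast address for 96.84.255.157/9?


Network: 96.0.0.0/9
Host bits = 23
Set all host bits to 1:
Broadcast: 96.127.255.255


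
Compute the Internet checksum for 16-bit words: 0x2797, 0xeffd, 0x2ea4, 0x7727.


Sum all words (with carry folding):
+ 0x2797 = 0x2797
+ 0xeffd = 0x1795
+ 0x2ea4 = 0x4639
+ 0x7727 = 0xbd60
One's complement: ~0xbd60
Checksum = 0x429f


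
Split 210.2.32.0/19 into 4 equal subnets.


New prefix = 19 + 2 = 21
Each subnet has 2048 addresses
  210.2.32.0/21
  210.2.40.0/21
  210.2.48.0/21
  210.2.56.0/21
Subnets: 210.2.32.0/21, 210.2.40.0/21, 210.2.48.0/21, 210.2.56.0/21


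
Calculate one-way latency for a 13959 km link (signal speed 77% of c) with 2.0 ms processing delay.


Speed = 0.77 * 3e5 km/s = 231000 km/s
Propagation delay = 13959 / 231000 = 0.0604 s = 60.4286 ms
Processing delay = 2.0 ms
Total one-way latency = 62.4286 ms


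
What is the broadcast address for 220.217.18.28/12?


Network: 220.208.0.0/12
Host bits = 20
Set all host bits to 1:
Broadcast: 220.223.255.255


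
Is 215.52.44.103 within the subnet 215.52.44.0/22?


Subnet network: 215.52.44.0
Test IP AND mask: 215.52.44.0
Yes, 215.52.44.103 is in 215.52.44.0/22


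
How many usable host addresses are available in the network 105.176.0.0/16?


Host bits = 32 - 16 = 16
Total addresses = 2^16 = 65536
Usable = total - 2 (network and broadcast)
Usable hosts: 65534


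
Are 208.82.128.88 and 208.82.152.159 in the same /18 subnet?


Mask: 255.255.192.0
208.82.128.88 AND mask = 208.82.128.0
208.82.152.159 AND mask = 208.82.128.0
Yes, same subnet (208.82.128.0)


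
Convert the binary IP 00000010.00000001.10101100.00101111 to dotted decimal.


00000010 = 2
00000001 = 1
10101100 = 172
00101111 = 47
IP: 2.1.172.47


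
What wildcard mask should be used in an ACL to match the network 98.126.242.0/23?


Subnet mask: 255.255.254.0
Wildcard = 255.255.255.255 - subnet mask
255 - 255 = 0
255 - 255 = 0
255 - 254 = 1
255 - 0 = 255
Wildcard: 0.0.1.255


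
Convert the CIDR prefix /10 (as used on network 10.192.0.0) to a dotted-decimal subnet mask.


/10 means 10 network bits, 22 host bits
Binary: 11111111110000000000000000000000
Mask: 255.192.0.0


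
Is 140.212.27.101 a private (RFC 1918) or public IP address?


RFC 1918 private ranges:
  10.0.0.0/8 (10.0.0.0 - 10.255.255.255)
  172.16.0.0/12 (172.16.0.0 - 172.31.255.255)
  192.168.0.0/16 (192.168.0.0 - 192.168.255.255)
Public (not in any RFC 1918 range)


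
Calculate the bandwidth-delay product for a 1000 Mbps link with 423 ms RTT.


BDP = bandwidth * RTT
= 1000 Mbps * 423 ms
= 1000 * 1e6 * 423 / 1000 bits
= 423000000 bits
= 52875000 bytes
= 51635.7422 KB
BDP = 423000000 bits (52875000 bytes)


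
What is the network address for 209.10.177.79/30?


IP:   11010001.00001010.10110001.01001111
Mask: 11111111.11111111.11111111.11111100
AND operation:
Net:  11010001.00001010.10110001.01001100
Network: 209.10.177.76/30


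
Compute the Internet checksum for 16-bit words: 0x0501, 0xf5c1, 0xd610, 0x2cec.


Sum all words (with carry folding):
+ 0x0501 = 0x0501
+ 0xf5c1 = 0xfac2
+ 0xd610 = 0xd0d3
+ 0x2cec = 0xfdbf
One's complement: ~0xfdbf
Checksum = 0x0240


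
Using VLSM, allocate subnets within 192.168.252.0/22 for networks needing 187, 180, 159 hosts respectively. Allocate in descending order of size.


187 hosts -> /24 (254 usable): 192.168.252.0/24
180 hosts -> /24 (254 usable): 192.168.253.0/24
159 hosts -> /24 (254 usable): 192.168.254.0/24
Allocation: 192.168.252.0/24 (187 hosts, 254 usable); 192.168.253.0/24 (180 hosts, 254 usable); 192.168.254.0/24 (159 hosts, 254 usable)


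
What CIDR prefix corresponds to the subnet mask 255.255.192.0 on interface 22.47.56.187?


Binary: 11111111.11111111.11000000.00000000
Count leading 1s
Prefix: /18


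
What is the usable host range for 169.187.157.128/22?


Network: 169.187.156.0
Broadcast: 169.187.159.255
First usable = network + 1
Last usable = broadcast - 1
Range: 169.187.156.1 to 169.187.159.254


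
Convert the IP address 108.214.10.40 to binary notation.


108 = 01101100
214 = 11010110
10 = 00001010
40 = 00101000
Binary: 01101100.11010110.00001010.00101000


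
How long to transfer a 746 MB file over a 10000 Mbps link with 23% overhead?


Effective throughput = 10000 * (1 - 23/100) = 7700 Mbps
File size in Mb = 746 * 8 = 5968 Mb
Time = 5968 / 7700
Time = 0.7751 seconds


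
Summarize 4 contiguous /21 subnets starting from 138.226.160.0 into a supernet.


Original prefix: /21
Number of subnets: 4 = 2^2
New prefix = 21 - 2 = 19
Supernet: 138.226.160.0/19


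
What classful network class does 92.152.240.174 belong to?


First octet: 92
Binary: 01011100
0xxxxxxx -> Class A (1-126)
Class A, default mask 255.0.0.0 (/8)


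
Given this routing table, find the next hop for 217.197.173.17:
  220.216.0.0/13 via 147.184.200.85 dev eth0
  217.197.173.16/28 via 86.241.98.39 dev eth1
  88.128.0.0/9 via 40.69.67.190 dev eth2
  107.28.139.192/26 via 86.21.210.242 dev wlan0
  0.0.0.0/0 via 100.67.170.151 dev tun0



Longest prefix match for 217.197.173.17:
  /13 220.216.0.0: no
  /28 217.197.173.16: MATCH
  /9 88.128.0.0: no
  /26 107.28.139.192: no
  /0 0.0.0.0: MATCH
Selected: next-hop 86.241.98.39 via eth1 (matched /28)


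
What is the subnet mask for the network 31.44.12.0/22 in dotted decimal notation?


/22 means 22 network bits, 10 host bits
Binary: 11111111111111111111110000000000
Mask: 255.255.252.0


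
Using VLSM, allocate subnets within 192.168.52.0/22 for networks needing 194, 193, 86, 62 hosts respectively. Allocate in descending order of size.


194 hosts -> /24 (254 usable): 192.168.52.0/24
193 hosts -> /24 (254 usable): 192.168.53.0/24
86 hosts -> /25 (126 usable): 192.168.54.0/25
62 hosts -> /26 (62 usable): 192.168.54.128/26
Allocation: 192.168.52.0/24 (194 hosts, 254 usable); 192.168.53.0/24 (193 hosts, 254 usable); 192.168.54.0/25 (86 hosts, 126 usable); 192.168.54.128/26 (62 hosts, 62 usable)


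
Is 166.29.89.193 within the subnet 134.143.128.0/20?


Subnet network: 134.143.128.0
Test IP AND mask: 166.29.80.0
No, 166.29.89.193 is not in 134.143.128.0/20


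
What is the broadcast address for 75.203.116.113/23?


Network: 75.203.116.0/23
Host bits = 9
Set all host bits to 1:
Broadcast: 75.203.117.255


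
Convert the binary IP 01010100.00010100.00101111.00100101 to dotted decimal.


01010100 = 84
00010100 = 20
00101111 = 47
00100101 = 37
IP: 84.20.47.37


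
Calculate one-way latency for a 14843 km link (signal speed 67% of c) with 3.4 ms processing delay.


Speed = 0.67 * 3e5 km/s = 201000 km/s
Propagation delay = 14843 / 201000 = 0.0738 s = 73.8458 ms
Processing delay = 3.4 ms
Total one-way latency = 77.2458 ms


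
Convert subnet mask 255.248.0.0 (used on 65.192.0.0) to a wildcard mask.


Subnet mask: 255.248.0.0
Wildcard = 255.255.255.255 - subnet mask
255 - 255 = 0
255 - 248 = 7
255 - 0 = 255
255 - 0 = 255
Wildcard: 0.7.255.255


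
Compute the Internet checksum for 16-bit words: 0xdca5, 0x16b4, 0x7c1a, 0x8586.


Sum all words (with carry folding):
+ 0xdca5 = 0xdca5
+ 0x16b4 = 0xf359
+ 0x7c1a = 0x6f74
+ 0x8586 = 0xf4fa
One's complement: ~0xf4fa
Checksum = 0x0b05


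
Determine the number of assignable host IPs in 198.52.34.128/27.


Host bits = 32 - 27 = 5
Total addresses = 2^5 = 32
Usable = total - 2 (network and broadcast)
Usable hosts: 30


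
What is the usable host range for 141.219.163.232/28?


Network: 141.219.163.224
Broadcast: 141.219.163.239
First usable = network + 1
Last usable = broadcast - 1
Range: 141.219.163.225 to 141.219.163.238


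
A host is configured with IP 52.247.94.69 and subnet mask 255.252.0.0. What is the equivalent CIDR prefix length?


Binary: 11111111.11111100.00000000.00000000
Count leading 1s
Prefix: /14


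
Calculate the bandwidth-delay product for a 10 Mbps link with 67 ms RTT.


BDP = bandwidth * RTT
= 10 Mbps * 67 ms
= 10 * 1e6 * 67 / 1000 bits
= 670000 bits
= 83750 bytes
= 81.7871 KB
BDP = 670000 bits (83750 bytes)


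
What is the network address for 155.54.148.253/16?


IP:   10011011.00110110.10010100.11111101
Mask: 11111111.11111111.00000000.00000000
AND operation:
Net:  10011011.00110110.00000000.00000000
Network: 155.54.0.0/16


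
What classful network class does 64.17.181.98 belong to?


First octet: 64
Binary: 01000000
0xxxxxxx -> Class A (1-126)
Class A, default mask 255.0.0.0 (/8)


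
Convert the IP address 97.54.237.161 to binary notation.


97 = 01100001
54 = 00110110
237 = 11101101
161 = 10100001
Binary: 01100001.00110110.11101101.10100001


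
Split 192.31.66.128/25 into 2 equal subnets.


New prefix = 25 + 1 = 26
Each subnet has 64 addresses
  192.31.66.128/26
  192.31.66.192/26
Subnets: 192.31.66.128/26, 192.31.66.192/26


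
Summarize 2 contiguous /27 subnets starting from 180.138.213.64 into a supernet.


Original prefix: /27
Number of subnets: 2 = 2^1
New prefix = 27 - 1 = 26
Supernet: 180.138.213.64/26


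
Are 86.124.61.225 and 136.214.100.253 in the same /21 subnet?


Mask: 255.255.248.0
86.124.61.225 AND mask = 86.124.56.0
136.214.100.253 AND mask = 136.214.96.0
No, different subnets (86.124.56.0 vs 136.214.96.0)


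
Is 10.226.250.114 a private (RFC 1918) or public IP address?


RFC 1918 private ranges:
  10.0.0.0/8 (10.0.0.0 - 10.255.255.255)
  172.16.0.0/12 (172.16.0.0 - 172.31.255.255)
  192.168.0.0/16 (192.168.0.0 - 192.168.255.255)
Private (in 10.0.0.0/8)


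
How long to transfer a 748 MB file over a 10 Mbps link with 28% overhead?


Effective throughput = 10 * (1 - 28/100) = 7.2 Mbps
File size in Mb = 748 * 8 = 5984 Mb
Time = 5984 / 7.2
Time = 831.1111 seconds


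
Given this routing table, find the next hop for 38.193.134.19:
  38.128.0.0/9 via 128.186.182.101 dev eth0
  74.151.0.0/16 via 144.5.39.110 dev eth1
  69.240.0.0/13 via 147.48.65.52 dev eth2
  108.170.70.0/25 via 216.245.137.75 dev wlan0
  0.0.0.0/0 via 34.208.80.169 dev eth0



Longest prefix match for 38.193.134.19:
  /9 38.128.0.0: MATCH
  /16 74.151.0.0: no
  /13 69.240.0.0: no
  /25 108.170.70.0: no
  /0 0.0.0.0: MATCH
Selected: next-hop 128.186.182.101 via eth0 (matched /9)


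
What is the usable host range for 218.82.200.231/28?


Network: 218.82.200.224
Broadcast: 218.82.200.239
First usable = network + 1
Last usable = broadcast - 1
Range: 218.82.200.225 to 218.82.200.238
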